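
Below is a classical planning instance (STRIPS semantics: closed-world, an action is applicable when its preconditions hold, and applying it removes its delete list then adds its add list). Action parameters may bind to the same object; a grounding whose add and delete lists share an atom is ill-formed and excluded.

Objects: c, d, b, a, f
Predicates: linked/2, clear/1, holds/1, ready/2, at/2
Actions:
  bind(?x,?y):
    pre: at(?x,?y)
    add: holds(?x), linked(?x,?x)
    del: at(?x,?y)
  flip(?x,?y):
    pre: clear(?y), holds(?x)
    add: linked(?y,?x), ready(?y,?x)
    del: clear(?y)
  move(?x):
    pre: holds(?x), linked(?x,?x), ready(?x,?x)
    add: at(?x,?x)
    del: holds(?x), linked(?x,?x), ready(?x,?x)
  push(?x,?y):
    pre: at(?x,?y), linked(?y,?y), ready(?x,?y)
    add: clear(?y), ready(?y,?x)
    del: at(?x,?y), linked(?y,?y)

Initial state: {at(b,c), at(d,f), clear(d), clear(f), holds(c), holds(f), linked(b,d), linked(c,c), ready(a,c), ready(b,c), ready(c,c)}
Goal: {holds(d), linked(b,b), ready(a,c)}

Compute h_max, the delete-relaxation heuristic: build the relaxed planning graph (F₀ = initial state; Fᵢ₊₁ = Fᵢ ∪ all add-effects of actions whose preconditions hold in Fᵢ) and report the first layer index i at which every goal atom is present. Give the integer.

1

F0 = init (11 atoms)
F1 = F0 ∪ {at(c,c), clear(c), holds(b), holds(d), linked(b,b), linked(d,c), linked(d,d), linked(d,f), linked(f,c), linked(f,f), ready(c,b), ready(d,c), ready(d,f), ready(f,c), ready(f,f)}  (26 atoms)
goal ⊆ F1  ⇒  h_max = 1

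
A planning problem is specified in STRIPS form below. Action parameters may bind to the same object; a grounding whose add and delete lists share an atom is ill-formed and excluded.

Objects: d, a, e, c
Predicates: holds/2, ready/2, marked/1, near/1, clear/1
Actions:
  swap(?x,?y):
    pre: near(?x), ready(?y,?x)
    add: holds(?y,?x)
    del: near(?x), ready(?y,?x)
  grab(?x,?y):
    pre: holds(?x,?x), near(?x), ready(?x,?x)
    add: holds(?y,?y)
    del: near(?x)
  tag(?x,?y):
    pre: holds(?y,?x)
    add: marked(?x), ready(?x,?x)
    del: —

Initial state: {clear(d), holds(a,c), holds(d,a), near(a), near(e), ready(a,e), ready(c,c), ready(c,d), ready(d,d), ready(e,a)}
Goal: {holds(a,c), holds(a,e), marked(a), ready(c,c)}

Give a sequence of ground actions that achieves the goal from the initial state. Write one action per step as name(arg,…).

1. swap(e,a)  →  {clear(d), holds(a,c), holds(a,e), holds(d,a), near(a), ready(c,c), ready(c,d), ready(d,d), ready(e,a)}
2. tag(a,d)  →  {clear(d), holds(a,c), holds(a,e), holds(d,a), marked(a), near(a), ready(a,a), ready(c,c), ready(c,d), ready(d,d), ready(e,a)}

swap(e,a); tag(a,d)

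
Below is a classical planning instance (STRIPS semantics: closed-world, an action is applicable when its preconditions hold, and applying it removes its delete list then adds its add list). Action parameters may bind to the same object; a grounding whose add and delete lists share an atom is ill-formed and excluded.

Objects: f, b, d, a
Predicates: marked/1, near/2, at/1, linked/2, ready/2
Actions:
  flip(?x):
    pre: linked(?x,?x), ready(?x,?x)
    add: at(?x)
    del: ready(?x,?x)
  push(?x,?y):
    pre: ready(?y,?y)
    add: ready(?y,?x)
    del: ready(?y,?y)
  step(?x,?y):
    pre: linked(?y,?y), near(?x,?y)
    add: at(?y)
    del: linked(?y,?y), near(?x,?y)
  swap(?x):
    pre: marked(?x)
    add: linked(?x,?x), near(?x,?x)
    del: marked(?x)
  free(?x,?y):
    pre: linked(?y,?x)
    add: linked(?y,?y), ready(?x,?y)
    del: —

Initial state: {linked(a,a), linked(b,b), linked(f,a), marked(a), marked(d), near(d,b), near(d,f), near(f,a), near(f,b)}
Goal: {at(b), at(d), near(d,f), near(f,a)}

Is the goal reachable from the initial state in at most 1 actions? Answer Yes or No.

No

1. step(f,b)  →  {at(b), linked(a,a), linked(f,a), marked(a), marked(d), near(d,b), near(d,f), near(f,a)}
2. swap(d)  →  {at(b), linked(a,a), linked(d,d), linked(f,a), marked(a), near(d,b), near(d,d), near(d,f), near(f,a)}
3. step(d,d)  →  {at(b), at(d), linked(a,a), linked(f,a), marked(a), near(d,b), near(d,f), near(f,a)}
optimal plan length = 3; 3 > 1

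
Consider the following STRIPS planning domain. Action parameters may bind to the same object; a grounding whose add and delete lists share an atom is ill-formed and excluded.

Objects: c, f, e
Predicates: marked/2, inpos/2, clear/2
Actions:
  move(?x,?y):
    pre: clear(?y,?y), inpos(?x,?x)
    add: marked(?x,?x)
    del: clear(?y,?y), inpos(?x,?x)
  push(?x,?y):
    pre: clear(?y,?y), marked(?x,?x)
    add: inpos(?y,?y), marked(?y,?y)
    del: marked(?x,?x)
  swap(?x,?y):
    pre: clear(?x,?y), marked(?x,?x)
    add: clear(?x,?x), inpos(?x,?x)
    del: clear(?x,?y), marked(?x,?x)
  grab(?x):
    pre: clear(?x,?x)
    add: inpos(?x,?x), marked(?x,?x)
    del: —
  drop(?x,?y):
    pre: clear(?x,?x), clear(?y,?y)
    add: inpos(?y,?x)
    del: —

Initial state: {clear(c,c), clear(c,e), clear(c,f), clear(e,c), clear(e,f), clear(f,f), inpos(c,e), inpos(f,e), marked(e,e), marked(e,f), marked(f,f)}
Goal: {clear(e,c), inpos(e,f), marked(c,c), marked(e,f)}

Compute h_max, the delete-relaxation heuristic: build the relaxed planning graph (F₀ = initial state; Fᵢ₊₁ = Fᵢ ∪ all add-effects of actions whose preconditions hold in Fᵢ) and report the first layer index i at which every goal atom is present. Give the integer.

2

F0 = init (11 atoms)
F1 = F0 ∪ {clear(e,e), inpos(c,c), inpos(c,f), inpos(e,e), inpos(f,c), inpos(f,f), marked(c,c)}  (18 atoms)
F2 = F1 ∪ {inpos(e,c), inpos(e,f)}  (20 atoms)
goal ⊆ F2  ⇒  h_max = 2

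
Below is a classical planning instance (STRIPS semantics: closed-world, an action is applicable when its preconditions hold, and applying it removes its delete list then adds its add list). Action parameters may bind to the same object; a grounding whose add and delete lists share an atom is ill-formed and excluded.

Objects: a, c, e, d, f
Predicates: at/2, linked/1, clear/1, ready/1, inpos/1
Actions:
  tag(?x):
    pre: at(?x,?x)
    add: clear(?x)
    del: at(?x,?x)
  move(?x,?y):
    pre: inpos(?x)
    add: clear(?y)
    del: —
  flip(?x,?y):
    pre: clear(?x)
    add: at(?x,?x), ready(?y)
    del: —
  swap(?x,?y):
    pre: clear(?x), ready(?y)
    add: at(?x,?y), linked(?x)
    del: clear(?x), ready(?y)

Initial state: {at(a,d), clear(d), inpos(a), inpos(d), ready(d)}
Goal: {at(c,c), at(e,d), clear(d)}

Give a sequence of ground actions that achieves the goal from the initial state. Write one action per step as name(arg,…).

move(a,c); move(a,e); flip(c,a); swap(e,d)

1. move(a,c)  →  {at(a,d), clear(c), clear(d), inpos(a), inpos(d), ready(d)}
2. move(a,e)  →  {at(a,d), clear(c), clear(d), clear(e), inpos(a), inpos(d), ready(d)}
3. flip(c,a)  →  {at(a,d), at(c,c), clear(c), clear(d), clear(e), inpos(a), inpos(d), ready(a), ready(d)}
4. swap(e,d)  →  {at(a,d), at(c,c), at(e,d), clear(c), clear(d), inpos(a), inpos(d), linked(e), ready(a)}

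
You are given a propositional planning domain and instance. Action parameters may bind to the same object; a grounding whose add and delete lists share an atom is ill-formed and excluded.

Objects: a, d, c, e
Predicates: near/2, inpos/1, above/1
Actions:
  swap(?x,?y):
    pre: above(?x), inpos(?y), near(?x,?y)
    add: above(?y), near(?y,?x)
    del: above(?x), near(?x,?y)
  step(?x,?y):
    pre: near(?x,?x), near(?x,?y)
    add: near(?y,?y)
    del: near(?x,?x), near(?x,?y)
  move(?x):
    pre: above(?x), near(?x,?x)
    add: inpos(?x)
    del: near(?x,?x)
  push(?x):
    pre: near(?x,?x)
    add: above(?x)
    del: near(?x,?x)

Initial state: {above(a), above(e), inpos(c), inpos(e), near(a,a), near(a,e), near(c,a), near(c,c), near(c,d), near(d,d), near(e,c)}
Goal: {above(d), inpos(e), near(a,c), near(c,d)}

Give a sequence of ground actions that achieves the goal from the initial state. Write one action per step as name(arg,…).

1. swap(e,c)  →  {above(a), above(c), inpos(c), inpos(e), near(a,a), near(a,e), near(c,a), near(c,c), near(c,d), near(c,e), near(d,d)}
2. move(a)  →  {above(a), above(c), inpos(a), inpos(c), inpos(e), near(a,e), near(c,a), near(c,c), near(c,d), near(c,e), near(d,d)}
3. swap(c,a)  →  {above(a), inpos(a), inpos(c), inpos(e), near(a,c), near(a,e), near(c,c), near(c,d), near(c,e), near(d,d)}
4. push(d)  →  {above(a), above(d), inpos(a), inpos(c), inpos(e), near(a,c), near(a,e), near(c,c), near(c,d), near(c,e)}

swap(e,c); move(a); swap(c,a); push(d)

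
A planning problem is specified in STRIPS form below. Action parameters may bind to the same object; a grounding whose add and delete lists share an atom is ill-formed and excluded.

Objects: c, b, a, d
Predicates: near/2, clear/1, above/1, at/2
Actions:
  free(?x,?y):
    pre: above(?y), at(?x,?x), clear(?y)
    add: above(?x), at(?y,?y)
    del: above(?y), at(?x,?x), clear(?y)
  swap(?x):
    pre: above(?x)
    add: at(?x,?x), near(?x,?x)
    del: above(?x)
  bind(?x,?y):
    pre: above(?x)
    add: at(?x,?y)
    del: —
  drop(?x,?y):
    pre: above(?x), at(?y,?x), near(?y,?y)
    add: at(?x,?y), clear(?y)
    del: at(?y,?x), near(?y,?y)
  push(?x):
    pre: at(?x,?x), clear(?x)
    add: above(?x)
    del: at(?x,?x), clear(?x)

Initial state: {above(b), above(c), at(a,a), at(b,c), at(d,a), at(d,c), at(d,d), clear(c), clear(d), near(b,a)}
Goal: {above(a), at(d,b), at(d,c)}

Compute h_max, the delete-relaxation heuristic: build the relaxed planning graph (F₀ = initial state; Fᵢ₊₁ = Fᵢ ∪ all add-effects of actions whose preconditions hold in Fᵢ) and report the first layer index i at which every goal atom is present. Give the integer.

2

F0 = init (10 atoms)
F1 = F0 ∪ {above(a), above(d), at(b,a), at(b,b), at(b,d), at(c,a), at(c,b), at(c,c), at(c,d), near(b,b), near(c,c)}  (21 atoms)
F2 = F1 ∪ {at(a,b), at(a,c), at(a,d), at(d,b), clear(b), near(a,a), near(d,d)}  (28 atoms)
goal ⊆ F2  ⇒  h_max = 2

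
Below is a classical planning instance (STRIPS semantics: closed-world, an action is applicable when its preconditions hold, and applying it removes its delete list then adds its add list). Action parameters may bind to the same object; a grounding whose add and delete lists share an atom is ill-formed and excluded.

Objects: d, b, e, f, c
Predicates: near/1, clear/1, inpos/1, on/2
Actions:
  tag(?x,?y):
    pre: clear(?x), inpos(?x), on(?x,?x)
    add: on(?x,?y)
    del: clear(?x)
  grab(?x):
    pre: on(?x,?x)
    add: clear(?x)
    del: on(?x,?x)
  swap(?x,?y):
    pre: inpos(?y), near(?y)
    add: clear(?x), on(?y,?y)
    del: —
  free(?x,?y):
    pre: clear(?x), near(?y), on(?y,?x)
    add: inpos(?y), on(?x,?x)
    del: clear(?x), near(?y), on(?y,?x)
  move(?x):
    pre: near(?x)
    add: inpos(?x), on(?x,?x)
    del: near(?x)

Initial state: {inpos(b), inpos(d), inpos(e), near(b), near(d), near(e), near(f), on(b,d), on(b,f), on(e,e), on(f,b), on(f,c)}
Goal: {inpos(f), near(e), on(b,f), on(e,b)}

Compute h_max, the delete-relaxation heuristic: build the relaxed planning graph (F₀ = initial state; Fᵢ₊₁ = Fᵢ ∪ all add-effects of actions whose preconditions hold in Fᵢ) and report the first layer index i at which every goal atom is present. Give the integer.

F0 = init (12 atoms)
F1 = F0 ∪ {clear(b), clear(c), clear(d), clear(e), clear(f), inpos(f), on(b,b), on(d,d), on(f,f)}  (21 atoms)
F2 = F1 ∪ {on(b,c), on(b,e), on(c,c), on(d,b), on(d,c), on(d,e), on(d,f), on(e,b), on(e,c), on(e,d), on(e,f), on(f,d), on(f,e)}  (34 atoms)
goal ⊆ F2  ⇒  h_max = 2

2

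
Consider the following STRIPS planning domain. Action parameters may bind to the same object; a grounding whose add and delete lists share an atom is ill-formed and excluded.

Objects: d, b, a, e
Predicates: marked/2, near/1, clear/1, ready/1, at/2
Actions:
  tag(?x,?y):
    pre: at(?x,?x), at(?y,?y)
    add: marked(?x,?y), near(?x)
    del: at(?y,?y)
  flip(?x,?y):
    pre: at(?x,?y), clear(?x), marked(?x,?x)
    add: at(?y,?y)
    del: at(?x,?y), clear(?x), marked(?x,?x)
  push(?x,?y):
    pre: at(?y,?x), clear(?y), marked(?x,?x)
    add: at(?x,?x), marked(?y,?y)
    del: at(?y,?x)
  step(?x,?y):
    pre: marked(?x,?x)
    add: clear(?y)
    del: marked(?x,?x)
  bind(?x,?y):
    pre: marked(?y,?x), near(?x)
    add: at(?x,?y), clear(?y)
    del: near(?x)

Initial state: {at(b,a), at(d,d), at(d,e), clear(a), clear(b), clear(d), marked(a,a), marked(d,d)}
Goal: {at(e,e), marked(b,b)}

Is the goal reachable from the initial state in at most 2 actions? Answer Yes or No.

1. flip(d,e)  →  {at(b,a), at(d,d), at(e,e), clear(a), clear(b), marked(a,a)}
2. push(a,b)  →  {at(a,a), at(d,d), at(e,e), clear(a), clear(b), marked(a,a), marked(b,b)}
optimal plan length = 2; 2 ≤ 2

Yes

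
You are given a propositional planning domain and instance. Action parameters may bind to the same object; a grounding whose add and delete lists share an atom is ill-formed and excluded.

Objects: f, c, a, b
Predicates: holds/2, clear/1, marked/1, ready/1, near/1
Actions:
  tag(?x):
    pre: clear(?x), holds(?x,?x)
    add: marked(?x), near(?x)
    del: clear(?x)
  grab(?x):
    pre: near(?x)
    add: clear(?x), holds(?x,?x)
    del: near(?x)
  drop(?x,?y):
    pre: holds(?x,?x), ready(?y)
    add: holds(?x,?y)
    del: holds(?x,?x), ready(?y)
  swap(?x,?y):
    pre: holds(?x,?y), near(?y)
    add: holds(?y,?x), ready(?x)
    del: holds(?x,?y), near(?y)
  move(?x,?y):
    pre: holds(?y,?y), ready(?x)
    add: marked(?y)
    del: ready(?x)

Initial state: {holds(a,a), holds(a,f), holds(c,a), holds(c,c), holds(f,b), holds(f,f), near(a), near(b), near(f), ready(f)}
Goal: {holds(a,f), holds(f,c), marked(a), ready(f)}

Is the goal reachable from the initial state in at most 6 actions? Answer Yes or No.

1. grab(a)  →  {clear(a), holds(a,a), holds(a,f), holds(c,a), holds(c,c), holds(f,b), holds(f,f), near(b), near(f), ready(f)}
2. tag(a)  →  {holds(a,a), holds(a,f), holds(c,a), holds(c,c), holds(f,b), holds(f,f), marked(a), near(a), near(b), near(f), ready(f)}
3. swap(c,a)  →  {holds(a,a), holds(a,c), holds(a,f), holds(c,c), holds(f,b), holds(f,f), marked(a), near(b), near(f), ready(c), ready(f)}
4. drop(f,c)  →  {holds(a,a), holds(a,c), holds(a,f), holds(c,c), holds(f,b), holds(f,c), marked(a), near(b), near(f), ready(f)}
optimal plan length = 4; 4 ≤ 6

Yes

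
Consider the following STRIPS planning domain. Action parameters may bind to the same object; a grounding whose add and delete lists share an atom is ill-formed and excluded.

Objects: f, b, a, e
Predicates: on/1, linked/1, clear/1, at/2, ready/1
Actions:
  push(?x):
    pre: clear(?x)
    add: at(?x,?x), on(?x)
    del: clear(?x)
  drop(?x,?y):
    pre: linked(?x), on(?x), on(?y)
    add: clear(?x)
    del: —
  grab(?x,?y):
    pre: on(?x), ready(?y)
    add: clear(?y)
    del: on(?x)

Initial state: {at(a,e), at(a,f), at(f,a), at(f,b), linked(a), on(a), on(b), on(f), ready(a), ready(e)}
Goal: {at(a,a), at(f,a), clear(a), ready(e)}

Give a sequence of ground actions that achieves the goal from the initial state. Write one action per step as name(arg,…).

drop(a,f); push(a); drop(a,f)

1. drop(a,f)  →  {at(a,e), at(a,f), at(f,a), at(f,b), clear(a), linked(a), on(a), on(b), on(f), ready(a), ready(e)}
2. push(a)  →  {at(a,a), at(a,e), at(a,f), at(f,a), at(f,b), linked(a), on(a), on(b), on(f), ready(a), ready(e)}
3. drop(a,f)  →  {at(a,a), at(a,e), at(a,f), at(f,a), at(f,b), clear(a), linked(a), on(a), on(b), on(f), ready(a), ready(e)}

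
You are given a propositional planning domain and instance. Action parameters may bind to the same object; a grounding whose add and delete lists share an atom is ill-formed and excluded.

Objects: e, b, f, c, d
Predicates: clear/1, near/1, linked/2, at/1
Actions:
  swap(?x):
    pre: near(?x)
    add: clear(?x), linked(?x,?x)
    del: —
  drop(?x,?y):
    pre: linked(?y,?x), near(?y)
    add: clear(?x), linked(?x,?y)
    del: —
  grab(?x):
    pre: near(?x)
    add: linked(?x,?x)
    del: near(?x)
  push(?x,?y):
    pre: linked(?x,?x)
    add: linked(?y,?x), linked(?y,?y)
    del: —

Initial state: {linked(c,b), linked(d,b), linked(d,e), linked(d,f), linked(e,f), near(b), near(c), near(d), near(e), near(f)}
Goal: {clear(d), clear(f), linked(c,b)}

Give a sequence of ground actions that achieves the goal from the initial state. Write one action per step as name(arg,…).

1. swap(f)  →  {clear(f), linked(c,b), linked(d,b), linked(d,e), linked(d,f), linked(e,f), linked(f,f), near(b), near(c), near(d), near(e), near(f)}
2. swap(d)  →  {clear(d), clear(f), linked(c,b), linked(d,b), linked(d,d), linked(d,e), linked(d,f), linked(e,f), linked(f,f), near(b), near(c), near(d), near(e), near(f)}

swap(f); swap(d)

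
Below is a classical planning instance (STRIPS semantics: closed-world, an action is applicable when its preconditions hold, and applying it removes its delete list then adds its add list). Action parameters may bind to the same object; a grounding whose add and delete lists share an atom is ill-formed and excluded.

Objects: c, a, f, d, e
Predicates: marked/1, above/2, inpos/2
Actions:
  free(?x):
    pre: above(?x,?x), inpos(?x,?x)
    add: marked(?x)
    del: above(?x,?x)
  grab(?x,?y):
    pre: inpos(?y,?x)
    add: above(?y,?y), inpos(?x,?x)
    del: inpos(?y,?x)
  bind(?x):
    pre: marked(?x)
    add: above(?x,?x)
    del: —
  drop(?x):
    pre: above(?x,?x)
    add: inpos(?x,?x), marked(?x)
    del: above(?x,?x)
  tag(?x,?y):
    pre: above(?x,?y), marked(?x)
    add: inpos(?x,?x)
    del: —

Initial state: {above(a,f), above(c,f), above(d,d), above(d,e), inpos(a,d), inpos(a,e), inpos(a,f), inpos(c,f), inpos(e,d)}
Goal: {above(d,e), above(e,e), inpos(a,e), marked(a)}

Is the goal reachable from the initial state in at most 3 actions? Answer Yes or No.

Yes

1. grab(f,a)  →  {above(a,a), above(a,f), above(c,f), above(d,d), above(d,e), inpos(a,d), inpos(a,e), inpos(c,f), inpos(e,d), inpos(f,f)}
2. grab(d,e)  →  {above(a,a), above(a,f), above(c,f), above(d,d), above(d,e), above(e,e), inpos(a,d), inpos(a,e), inpos(c,f), inpos(d,d), inpos(f,f)}
3. drop(a)  →  {above(a,f), above(c,f), above(d,d), above(d,e), above(e,e), inpos(a,a), inpos(a,d), inpos(a,e), inpos(c,f), inpos(d,d), inpos(f,f), marked(a)}
optimal plan length = 3; 3 ≤ 3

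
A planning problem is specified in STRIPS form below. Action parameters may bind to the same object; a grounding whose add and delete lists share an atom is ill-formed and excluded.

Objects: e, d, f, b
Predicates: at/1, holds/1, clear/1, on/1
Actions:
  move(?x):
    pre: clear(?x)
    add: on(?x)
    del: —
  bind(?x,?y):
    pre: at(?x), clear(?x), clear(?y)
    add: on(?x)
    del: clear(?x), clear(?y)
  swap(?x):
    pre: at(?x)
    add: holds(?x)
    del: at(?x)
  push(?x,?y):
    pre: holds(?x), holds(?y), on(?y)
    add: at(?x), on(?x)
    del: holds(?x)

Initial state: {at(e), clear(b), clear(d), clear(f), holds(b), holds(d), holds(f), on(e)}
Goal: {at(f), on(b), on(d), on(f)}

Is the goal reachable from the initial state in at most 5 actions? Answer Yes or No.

1. move(d)  →  {at(e), clear(b), clear(d), clear(f), holds(b), holds(d), holds(f), on(d), on(e)}
2. move(b)  →  {at(e), clear(b), clear(d), clear(f), holds(b), holds(d), holds(f), on(b), on(d), on(e)}
3. push(f,d)  →  {at(e), at(f), clear(b), clear(d), clear(f), holds(b), holds(d), on(b), on(d), on(e), on(f)}
optimal plan length = 3; 3 ≤ 5

Yes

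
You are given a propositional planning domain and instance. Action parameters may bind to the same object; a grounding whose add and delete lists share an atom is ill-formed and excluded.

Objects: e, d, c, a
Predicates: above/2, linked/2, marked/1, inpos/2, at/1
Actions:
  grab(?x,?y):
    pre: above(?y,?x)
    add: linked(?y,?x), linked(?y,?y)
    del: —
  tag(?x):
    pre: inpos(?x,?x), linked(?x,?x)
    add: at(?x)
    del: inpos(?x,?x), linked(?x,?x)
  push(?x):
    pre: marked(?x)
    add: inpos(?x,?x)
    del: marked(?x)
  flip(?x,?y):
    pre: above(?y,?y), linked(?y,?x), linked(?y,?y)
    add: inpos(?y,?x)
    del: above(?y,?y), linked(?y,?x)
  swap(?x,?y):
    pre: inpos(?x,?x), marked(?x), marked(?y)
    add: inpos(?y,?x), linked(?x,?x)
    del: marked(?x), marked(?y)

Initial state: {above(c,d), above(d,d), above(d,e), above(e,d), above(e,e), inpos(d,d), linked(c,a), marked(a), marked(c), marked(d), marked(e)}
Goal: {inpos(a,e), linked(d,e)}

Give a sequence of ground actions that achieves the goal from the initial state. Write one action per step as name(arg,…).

grab(e,e); grab(e,d); flip(e,e); swap(e,a)

1. grab(e,e)  →  {above(c,d), above(d,d), above(d,e), above(e,d), above(e,e), inpos(d,d), linked(c,a), linked(e,e), marked(a), marked(c), marked(d), marked(e)}
2. grab(e,d)  →  {above(c,d), above(d,d), above(d,e), above(e,d), above(e,e), inpos(d,d), linked(c,a), linked(d,d), linked(d,e), linked(e,e), marked(a), marked(c), marked(d), marked(e)}
3. flip(e,e)  →  {above(c,d), above(d,d), above(d,e), above(e,d), inpos(d,d), inpos(e,e), linked(c,a), linked(d,d), linked(d,e), marked(a), marked(c), marked(d), marked(e)}
4. swap(e,a)  →  {above(c,d), above(d,d), above(d,e), above(e,d), inpos(a,e), inpos(d,d), inpos(e,e), linked(c,a), linked(d,d), linked(d,e), linked(e,e), marked(c), marked(d)}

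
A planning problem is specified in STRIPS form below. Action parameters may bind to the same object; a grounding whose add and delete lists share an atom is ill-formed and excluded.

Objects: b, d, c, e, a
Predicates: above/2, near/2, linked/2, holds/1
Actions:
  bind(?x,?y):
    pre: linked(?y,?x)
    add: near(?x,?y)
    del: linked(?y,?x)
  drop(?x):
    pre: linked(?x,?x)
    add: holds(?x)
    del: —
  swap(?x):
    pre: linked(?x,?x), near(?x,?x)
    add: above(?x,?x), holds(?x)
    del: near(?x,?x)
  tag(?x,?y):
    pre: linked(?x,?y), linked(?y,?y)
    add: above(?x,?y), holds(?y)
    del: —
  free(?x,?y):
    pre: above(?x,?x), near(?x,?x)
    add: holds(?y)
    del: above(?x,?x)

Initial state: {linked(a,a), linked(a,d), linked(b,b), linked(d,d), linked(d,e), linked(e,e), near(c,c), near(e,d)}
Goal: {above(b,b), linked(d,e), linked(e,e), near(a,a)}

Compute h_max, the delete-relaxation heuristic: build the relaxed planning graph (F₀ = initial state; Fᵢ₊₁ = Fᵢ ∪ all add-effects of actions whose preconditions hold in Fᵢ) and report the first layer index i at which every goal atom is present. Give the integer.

F0 = init (8 atoms)
F1 = F0 ∪ {above(a,a), above(a,d), above(b,b), above(d,d), above(d,e), above(e,e), holds(a), holds(b), holds(d), holds(e), near(a,a), near(b,b), near(d,a), near(d,d), near(e,e)}  (23 atoms)
goal ⊆ F1  ⇒  h_max = 1

1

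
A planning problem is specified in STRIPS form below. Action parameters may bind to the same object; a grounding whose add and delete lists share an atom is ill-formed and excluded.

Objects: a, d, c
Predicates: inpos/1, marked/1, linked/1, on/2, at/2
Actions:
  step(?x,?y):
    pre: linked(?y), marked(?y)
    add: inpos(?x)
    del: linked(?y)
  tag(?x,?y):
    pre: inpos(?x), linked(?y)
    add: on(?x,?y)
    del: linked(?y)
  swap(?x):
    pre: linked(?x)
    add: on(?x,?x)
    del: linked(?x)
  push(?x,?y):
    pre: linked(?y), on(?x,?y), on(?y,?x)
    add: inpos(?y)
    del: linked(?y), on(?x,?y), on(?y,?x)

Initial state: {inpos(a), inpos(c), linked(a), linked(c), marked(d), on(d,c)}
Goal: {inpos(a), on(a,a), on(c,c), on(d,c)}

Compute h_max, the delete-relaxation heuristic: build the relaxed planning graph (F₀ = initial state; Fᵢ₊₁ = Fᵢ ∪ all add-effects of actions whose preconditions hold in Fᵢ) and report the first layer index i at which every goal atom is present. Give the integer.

1

F0 = init (6 atoms)
F1 = F0 ∪ {on(a,a), on(a,c), on(c,a), on(c,c)}  (10 atoms)
goal ⊆ F1  ⇒  h_max = 1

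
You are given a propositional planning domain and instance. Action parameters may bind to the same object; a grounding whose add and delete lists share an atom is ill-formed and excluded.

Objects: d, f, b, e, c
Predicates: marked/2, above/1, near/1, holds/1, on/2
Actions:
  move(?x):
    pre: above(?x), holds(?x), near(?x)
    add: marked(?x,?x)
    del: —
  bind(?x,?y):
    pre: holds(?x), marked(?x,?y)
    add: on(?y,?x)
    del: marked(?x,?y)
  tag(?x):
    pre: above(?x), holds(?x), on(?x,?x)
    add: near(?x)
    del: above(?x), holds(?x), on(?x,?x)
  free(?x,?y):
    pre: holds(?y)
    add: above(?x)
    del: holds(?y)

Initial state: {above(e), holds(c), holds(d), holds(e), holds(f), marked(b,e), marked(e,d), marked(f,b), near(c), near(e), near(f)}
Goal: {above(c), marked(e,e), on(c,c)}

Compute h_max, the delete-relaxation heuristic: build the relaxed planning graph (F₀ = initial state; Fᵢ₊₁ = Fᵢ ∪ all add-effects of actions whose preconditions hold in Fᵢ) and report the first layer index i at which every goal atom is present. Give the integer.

F0 = init (11 atoms)
F1 = F0 ∪ {above(b), above(c), above(d), above(f), marked(e,e), on(b,f), on(d,e)}  (18 atoms)
F2 = F1 ∪ {marked(c,c), marked(f,f), on(e,e)}  (21 atoms)
F3 = F2 ∪ {on(c,c), on(f,f)}  (23 atoms)
goal ⊆ F3  ⇒  h_max = 3

3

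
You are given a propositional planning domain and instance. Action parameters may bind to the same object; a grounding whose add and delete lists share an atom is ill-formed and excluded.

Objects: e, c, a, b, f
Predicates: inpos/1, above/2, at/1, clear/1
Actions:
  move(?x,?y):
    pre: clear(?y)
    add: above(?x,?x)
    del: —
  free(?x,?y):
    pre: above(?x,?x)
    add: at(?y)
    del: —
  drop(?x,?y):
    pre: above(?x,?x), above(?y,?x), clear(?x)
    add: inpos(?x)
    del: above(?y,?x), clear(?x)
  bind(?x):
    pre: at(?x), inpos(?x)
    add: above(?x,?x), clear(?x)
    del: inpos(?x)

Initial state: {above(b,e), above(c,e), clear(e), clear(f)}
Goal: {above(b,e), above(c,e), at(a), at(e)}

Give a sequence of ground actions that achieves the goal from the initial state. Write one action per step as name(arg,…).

move(e,e); free(e,e); free(e,a)

1. move(e,e)  →  {above(b,e), above(c,e), above(e,e), clear(e), clear(f)}
2. free(e,e)  →  {above(b,e), above(c,e), above(e,e), at(e), clear(e), clear(f)}
3. free(e,a)  →  {above(b,e), above(c,e), above(e,e), at(a), at(e), clear(e), clear(f)}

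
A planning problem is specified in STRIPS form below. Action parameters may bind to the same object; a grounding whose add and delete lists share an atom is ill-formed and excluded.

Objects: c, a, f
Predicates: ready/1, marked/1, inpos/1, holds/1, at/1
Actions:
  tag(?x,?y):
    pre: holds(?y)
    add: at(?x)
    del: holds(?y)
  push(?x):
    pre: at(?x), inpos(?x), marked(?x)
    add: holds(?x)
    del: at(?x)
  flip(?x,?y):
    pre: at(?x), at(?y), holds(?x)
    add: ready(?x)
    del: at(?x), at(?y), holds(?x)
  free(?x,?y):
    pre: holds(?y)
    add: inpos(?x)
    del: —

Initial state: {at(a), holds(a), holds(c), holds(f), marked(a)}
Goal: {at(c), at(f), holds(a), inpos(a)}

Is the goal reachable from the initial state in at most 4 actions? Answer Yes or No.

Yes

1. tag(c,c)  →  {at(a), at(c), holds(a), holds(f), marked(a)}
2. tag(f,f)  →  {at(a), at(c), at(f), holds(a), marked(a)}
3. free(a,a)  →  {at(a), at(c), at(f), holds(a), inpos(a), marked(a)}
optimal plan length = 3; 3 ≤ 4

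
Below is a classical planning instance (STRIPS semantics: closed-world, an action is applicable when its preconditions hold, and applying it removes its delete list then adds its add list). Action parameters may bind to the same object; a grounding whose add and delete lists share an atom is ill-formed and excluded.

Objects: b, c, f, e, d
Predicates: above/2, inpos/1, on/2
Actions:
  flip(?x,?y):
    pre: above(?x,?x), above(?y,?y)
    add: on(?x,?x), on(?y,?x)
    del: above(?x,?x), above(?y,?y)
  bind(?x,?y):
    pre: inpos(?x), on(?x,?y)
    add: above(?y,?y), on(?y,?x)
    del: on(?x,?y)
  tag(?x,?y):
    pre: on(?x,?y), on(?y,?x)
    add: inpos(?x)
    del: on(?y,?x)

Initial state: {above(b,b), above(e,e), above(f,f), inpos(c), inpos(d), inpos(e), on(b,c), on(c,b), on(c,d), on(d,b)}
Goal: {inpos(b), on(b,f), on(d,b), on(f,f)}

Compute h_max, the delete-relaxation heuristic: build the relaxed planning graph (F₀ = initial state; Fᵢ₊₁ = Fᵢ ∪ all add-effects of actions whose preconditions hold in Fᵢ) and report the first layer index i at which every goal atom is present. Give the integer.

1

F0 = init (10 atoms)
F1 = F0 ∪ {above(d,d), inpos(b), on(b,b), on(b,d), on(b,e), on(b,f), on(d,c), on(e,b), on(e,e), on(e,f), on(f,b), on(f,e), on(f,f)}  (23 atoms)
goal ⊆ F1  ⇒  h_max = 1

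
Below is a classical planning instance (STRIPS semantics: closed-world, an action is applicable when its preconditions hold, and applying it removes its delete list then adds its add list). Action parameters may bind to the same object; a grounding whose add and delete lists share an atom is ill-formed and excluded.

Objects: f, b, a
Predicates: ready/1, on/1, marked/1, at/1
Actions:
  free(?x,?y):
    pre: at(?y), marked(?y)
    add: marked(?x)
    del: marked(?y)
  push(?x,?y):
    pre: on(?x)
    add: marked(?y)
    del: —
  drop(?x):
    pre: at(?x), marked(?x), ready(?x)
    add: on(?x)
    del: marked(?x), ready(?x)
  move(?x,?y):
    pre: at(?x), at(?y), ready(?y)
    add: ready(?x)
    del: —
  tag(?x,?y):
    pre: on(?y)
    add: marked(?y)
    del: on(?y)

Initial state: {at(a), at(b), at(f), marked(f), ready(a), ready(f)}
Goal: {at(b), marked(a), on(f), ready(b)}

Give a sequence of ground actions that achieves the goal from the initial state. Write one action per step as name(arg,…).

drop(f); push(f,a); move(b,a)

1. drop(f)  →  {at(a), at(b), at(f), on(f), ready(a)}
2. push(f,a)  →  {at(a), at(b), at(f), marked(a), on(f), ready(a)}
3. move(b,a)  →  {at(a), at(b), at(f), marked(a), on(f), ready(a), ready(b)}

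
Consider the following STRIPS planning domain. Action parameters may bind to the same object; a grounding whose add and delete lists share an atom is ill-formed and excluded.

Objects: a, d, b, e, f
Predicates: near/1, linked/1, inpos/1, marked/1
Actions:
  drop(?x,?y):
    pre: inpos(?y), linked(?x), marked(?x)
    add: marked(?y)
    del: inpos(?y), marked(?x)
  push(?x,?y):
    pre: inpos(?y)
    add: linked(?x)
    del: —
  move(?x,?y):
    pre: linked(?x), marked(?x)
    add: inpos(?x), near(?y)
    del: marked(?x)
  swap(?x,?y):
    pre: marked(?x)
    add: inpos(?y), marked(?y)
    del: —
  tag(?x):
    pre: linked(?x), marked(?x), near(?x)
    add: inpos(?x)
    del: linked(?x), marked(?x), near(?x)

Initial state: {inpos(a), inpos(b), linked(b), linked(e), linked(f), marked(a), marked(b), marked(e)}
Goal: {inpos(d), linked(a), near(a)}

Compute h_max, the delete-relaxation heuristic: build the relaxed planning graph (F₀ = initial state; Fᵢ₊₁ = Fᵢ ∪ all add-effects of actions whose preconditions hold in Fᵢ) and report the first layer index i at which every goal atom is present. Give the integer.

F0 = init (8 atoms)
F1 = F0 ∪ {inpos(d), inpos(e), inpos(f), linked(a), linked(d), marked(d), marked(f), near(a), near(b), near(d), near(e), near(f)}  (20 atoms)
goal ⊆ F1  ⇒  h_max = 1

1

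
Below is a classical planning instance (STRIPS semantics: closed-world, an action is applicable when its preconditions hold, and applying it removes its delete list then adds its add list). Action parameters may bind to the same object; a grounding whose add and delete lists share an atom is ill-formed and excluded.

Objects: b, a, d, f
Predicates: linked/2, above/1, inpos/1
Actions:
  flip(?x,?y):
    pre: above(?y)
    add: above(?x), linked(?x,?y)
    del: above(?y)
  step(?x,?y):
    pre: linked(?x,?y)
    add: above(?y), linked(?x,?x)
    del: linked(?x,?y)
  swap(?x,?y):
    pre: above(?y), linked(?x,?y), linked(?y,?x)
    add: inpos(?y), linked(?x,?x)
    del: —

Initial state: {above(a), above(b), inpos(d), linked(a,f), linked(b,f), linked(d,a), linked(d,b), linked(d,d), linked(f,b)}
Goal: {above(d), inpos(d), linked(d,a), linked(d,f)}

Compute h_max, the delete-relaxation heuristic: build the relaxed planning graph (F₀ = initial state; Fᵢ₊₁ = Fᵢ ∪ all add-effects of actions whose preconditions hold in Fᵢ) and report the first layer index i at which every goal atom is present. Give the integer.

2

F0 = init (9 atoms)
F1 = F0 ∪ {above(d), above(f), inpos(b), linked(a,a), linked(a,b), linked(b,a), linked(b,b), linked(f,a), linked(f,f)}  (18 atoms)
F2 = F1 ∪ {inpos(a), inpos(f), linked(a,d), linked(b,d), linked(d,f), linked(f,d)}  (24 atoms)
goal ⊆ F2  ⇒  h_max = 2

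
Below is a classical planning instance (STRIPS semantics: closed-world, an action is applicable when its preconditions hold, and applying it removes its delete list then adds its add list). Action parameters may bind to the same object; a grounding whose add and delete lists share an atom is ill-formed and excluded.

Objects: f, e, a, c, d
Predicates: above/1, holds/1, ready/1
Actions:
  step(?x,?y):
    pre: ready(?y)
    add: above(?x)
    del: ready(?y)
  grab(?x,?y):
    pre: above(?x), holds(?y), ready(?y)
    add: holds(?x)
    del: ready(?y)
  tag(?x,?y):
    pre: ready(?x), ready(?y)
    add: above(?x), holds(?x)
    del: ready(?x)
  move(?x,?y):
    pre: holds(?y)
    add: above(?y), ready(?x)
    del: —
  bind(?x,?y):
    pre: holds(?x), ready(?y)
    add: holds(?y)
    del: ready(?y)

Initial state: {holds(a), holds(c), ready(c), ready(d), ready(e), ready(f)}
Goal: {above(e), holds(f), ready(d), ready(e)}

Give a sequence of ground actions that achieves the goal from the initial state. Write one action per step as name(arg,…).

1. step(e,c)  →  {above(e), holds(a), holds(c), ready(d), ready(e), ready(f)}
2. tag(f,f)  →  {above(e), above(f), holds(a), holds(c), holds(f), ready(d), ready(e)}

step(e,c); tag(f,f)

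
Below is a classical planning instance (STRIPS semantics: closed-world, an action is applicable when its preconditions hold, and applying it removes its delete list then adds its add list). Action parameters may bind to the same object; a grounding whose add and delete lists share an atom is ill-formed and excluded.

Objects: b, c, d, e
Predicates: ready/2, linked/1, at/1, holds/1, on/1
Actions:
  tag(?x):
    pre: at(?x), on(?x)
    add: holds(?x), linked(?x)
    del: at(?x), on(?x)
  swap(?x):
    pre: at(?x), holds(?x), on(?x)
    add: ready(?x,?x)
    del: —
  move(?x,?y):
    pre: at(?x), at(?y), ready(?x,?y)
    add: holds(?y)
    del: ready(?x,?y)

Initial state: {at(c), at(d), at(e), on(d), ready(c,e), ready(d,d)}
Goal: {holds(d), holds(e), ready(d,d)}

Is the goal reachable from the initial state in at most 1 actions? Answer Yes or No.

1. tag(d)  →  {at(c), at(e), holds(d), linked(d), ready(c,e), ready(d,d)}
2. move(c,e)  →  {at(c), at(e), holds(d), holds(e), linked(d), ready(d,d)}
optimal plan length = 2; 2 > 1

No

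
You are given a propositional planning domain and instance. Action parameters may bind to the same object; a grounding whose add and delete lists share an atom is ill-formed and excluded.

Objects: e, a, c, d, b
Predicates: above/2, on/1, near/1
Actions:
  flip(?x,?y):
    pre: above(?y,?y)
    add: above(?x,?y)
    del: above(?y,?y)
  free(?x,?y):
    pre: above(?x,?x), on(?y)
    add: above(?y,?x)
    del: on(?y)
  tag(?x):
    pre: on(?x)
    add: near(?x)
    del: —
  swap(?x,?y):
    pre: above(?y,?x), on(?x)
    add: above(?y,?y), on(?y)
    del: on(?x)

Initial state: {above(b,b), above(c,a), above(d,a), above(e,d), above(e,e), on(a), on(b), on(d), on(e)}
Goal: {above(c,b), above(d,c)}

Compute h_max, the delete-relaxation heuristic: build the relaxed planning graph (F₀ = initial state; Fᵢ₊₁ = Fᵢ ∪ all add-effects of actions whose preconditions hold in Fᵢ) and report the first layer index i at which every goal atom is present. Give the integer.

F0 = init (9 atoms)
F1 = F0 ∪ {above(a,b), above(a,e), above(b,e), above(c,b), above(c,c), above(c,e), above(d,b), above(d,d), above(d,e), above(e,b), near(a), near(b), near(d), near(e), on(c)}  (24 atoms)
F2 = F1 ∪ {above(a,a), above(a,c), above(a,d), above(b,c), above(b,d), above(c,d), above(d,c), above(e,c), near(c)}  (33 atoms)
goal ⊆ F2  ⇒  h_max = 2

2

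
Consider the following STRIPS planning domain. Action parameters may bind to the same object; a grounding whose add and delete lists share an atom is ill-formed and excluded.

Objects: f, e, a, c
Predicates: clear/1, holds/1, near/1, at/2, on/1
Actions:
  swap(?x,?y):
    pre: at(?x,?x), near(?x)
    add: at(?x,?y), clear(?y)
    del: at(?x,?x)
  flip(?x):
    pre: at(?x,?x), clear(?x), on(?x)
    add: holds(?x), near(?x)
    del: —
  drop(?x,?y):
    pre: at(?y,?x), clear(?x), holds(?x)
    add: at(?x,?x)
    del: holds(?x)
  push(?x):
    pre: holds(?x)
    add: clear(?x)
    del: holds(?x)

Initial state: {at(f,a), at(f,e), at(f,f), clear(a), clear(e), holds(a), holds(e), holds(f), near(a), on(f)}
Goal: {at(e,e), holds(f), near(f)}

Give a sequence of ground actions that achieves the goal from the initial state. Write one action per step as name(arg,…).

drop(e,f); push(f); flip(f)

1. drop(e,f)  →  {at(e,e), at(f,a), at(f,e), at(f,f), clear(a), clear(e), holds(a), holds(f), near(a), on(f)}
2. push(f)  →  {at(e,e), at(f,a), at(f,e), at(f,f), clear(a), clear(e), clear(f), holds(a), near(a), on(f)}
3. flip(f)  →  {at(e,e), at(f,a), at(f,e), at(f,f), clear(a), clear(e), clear(f), holds(a), holds(f), near(a), near(f), on(f)}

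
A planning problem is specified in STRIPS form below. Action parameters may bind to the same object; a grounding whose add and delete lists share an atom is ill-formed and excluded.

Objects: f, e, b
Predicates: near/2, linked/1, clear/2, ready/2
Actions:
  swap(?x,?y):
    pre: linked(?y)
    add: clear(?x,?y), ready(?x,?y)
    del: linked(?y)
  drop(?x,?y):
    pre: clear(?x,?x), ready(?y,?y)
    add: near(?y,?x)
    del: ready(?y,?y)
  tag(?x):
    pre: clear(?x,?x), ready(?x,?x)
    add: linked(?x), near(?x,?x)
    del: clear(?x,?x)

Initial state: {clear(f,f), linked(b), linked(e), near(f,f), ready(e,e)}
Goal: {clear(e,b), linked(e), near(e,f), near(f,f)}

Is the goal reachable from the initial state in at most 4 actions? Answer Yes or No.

1. swap(e,b)  →  {clear(e,b), clear(f,f), linked(e), near(f,f), ready(e,b), ready(e,e)}
2. drop(f,e)  →  {clear(e,b), clear(f,f), linked(e), near(e,f), near(f,f), ready(e,b)}
optimal plan length = 2; 2 ≤ 4

Yes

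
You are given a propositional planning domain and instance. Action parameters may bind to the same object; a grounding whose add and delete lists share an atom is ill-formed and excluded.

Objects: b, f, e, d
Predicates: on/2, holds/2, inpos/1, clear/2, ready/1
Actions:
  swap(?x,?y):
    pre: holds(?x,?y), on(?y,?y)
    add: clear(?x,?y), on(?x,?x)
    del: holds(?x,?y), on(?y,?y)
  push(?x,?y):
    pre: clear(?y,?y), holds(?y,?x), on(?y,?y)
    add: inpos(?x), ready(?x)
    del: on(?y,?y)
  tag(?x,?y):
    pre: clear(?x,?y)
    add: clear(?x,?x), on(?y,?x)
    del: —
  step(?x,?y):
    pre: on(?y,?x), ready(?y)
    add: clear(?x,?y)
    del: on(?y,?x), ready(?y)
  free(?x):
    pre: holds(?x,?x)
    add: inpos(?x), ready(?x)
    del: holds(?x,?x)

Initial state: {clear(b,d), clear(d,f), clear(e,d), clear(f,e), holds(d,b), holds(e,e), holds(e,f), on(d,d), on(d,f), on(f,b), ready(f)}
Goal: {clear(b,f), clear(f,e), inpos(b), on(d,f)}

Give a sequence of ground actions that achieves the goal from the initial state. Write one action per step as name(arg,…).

1. tag(d,f)  →  {clear(b,d), clear(d,d), clear(d,f), clear(e,d), clear(f,e), holds(d,b), holds(e,e), holds(e,f), on(d,d), on(d,f), on(f,b), on(f,d), ready(f)}
2. push(b,d)  →  {clear(b,d), clear(d,d), clear(d,f), clear(e,d), clear(f,e), holds(d,b), holds(e,e), holds(e,f), inpos(b), on(d,f), on(f,b), on(f,d), ready(b), ready(f)}
3. step(b,f)  →  {clear(b,d), clear(b,f), clear(d,d), clear(d,f), clear(e,d), clear(f,e), holds(d,b), holds(e,e), holds(e,f), inpos(b), on(d,f), on(f,d), ready(b)}

tag(d,f); push(b,d); step(b,f)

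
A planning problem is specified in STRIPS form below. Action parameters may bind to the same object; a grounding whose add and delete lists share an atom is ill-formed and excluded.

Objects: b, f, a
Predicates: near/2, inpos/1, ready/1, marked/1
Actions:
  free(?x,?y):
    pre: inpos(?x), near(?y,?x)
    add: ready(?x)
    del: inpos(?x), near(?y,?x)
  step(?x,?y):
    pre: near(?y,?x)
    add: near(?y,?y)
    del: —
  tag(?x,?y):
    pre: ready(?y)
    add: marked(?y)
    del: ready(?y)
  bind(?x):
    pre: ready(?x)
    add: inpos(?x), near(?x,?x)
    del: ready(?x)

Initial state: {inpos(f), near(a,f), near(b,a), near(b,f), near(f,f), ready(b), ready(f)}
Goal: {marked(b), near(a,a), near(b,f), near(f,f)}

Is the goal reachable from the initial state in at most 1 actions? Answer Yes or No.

No

1. step(f,a)  →  {inpos(f), near(a,a), near(a,f), near(b,a), near(b,f), near(f,f), ready(b), ready(f)}
2. tag(b,b)  →  {inpos(f), marked(b), near(a,a), near(a,f), near(b,a), near(b,f), near(f,f), ready(f)}
optimal plan length = 2; 2 > 1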